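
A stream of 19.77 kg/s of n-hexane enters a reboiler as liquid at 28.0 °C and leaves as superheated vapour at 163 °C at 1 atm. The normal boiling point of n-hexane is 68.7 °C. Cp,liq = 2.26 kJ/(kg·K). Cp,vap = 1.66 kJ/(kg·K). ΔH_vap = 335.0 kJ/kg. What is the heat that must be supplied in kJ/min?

Q = 692000 kJ/min

liquid 28.0→68.7 °C: 91.982 kJ/kg
vaporisation at 68.7 °C: 335 kJ/kg
vapour 68.7→163 °C: 156.54 kJ/kg
Δh = 91.982 + 335 + 156.54 = 583.52 kJ/kg
Q = ṁ·Δh = 19.77 kg/s × 583.52 kJ/kg = 11536 kJ/s
|Q| = 11536 kW = 692170 kJ/min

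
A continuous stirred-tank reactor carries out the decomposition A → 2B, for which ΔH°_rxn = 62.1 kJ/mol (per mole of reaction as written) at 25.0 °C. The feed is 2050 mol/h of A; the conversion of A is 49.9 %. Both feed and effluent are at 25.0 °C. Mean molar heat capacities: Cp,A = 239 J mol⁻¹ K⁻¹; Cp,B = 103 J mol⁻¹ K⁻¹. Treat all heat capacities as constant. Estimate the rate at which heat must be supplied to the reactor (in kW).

Q_in = 17.6 kW

Extent of reaction ξ = 0.499 × 2050 = 1023 mol/h
Reaction term: ξ·ΔH°_rxn = 1023 × 62.1 = 63525 kJ/h
Q = ΔH = 63525 kJ/h = 17.646 kW
Heat supplied = 17.646 kW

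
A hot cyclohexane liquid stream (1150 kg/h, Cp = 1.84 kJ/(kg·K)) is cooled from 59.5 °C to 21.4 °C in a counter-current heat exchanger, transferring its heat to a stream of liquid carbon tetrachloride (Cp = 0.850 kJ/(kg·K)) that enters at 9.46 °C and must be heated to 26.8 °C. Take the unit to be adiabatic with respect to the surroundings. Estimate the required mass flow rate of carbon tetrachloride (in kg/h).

ṁ_c = 5470 kg/h

Heat released by hot stream: Q = 1150 × 1.84 × (59.5 − 21.4) = 80620 kJ/h
Energy balance on cold side (adiabatic exchanger): Q = ṁ_c·Cp_c·(T_c,out − T_c,in)
ṁ_c = 80620 / [0.850 × (26.8 − 9.46)] = 5469.8 kg/h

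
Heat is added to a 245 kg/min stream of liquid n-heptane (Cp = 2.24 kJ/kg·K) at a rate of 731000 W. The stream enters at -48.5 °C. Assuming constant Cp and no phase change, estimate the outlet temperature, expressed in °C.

T_out = 31.4 °C

Q = 731000 W = 43860 kJ/min
ΔT = Q/(ṁ·Cp) = 43860/(245×2.24) = 79.92 K
T_out = -48.5 + 79.92 = 31.42 °C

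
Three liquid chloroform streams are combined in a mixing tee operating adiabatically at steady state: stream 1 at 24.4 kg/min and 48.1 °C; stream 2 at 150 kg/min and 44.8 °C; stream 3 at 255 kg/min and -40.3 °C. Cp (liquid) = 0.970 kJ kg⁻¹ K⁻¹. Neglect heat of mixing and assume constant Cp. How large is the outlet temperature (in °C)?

No heat crosses the boundary, so H_out = H_in.
Σ ṁᵢCp,ᵢTᵢ = 24.4×0.970×48.1 + 150×0.970×44.8 + 255×0.970×-40.3 = -2311.4
Σ ṁᵢCp,ᵢ = 24.4×0.970 + 150×0.970 + 255×0.970 = 416.52
T_out = -2311.4 / 416.52 = -5.5493 °C

T_out = -5.55 °C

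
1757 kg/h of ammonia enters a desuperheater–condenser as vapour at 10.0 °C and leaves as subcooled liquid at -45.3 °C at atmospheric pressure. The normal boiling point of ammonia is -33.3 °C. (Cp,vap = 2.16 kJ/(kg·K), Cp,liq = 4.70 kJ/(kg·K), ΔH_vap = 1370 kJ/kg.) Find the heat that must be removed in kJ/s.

Q_c = 742 kJ/s

vapour 10.0→-33.3 °C: -93.528 kJ/kg
condensation at -33.3 °C: -1370 kJ/kg
liquid -33.3→-45.3 °C: -56.4 kJ/kg
Δh = -93.528 + -1370 + -56.4 = -1519.9 kJ/kg
Q = ṁ·Δh = 1757 kg/h × -1519.9 kJ/kg = -2.6705e+06 kJ/h
|Q| = 741.81 kW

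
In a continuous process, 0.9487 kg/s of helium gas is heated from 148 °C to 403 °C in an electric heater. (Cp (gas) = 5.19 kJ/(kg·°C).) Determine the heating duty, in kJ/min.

Q = ṁ·Cp·ΔT = 0.9487 × 5.19 × (403 − 148) = 1255.6 kJ/s
Heating duty = 75333 kJ/min

Q = 75300 kJ/min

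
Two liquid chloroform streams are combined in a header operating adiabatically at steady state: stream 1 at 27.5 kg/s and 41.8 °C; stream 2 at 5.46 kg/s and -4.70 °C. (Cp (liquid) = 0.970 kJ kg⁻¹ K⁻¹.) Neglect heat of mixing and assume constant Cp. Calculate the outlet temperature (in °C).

Adiabatic, steady state ⇒ Σ ṁᵢCp,ᵢ(T_out − Tᵢ) = 0
T_out = Σ ṁᵢCp,ᵢTᵢ / Σ ṁᵢCp,ᵢ
      = 1090.1 / 31.971 = 34.097 °C

T_out = 34.1 °C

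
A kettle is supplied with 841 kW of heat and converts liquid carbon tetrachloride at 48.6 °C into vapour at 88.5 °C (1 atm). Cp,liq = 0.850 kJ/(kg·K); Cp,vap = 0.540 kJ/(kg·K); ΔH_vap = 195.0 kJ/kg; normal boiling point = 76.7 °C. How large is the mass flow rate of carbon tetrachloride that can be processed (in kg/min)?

Δh = 0.850×(76.7−48.6) + 195.0 + 0.540×(88.5−76.7) = 225.26 kJ/kg
Q = 841 kW = 841 kJ/s = 50460 kJ/min
ṁ = Q/Δh = 50460 / 225.26 = 224.01 kg/min

ṁ = 224 kg/min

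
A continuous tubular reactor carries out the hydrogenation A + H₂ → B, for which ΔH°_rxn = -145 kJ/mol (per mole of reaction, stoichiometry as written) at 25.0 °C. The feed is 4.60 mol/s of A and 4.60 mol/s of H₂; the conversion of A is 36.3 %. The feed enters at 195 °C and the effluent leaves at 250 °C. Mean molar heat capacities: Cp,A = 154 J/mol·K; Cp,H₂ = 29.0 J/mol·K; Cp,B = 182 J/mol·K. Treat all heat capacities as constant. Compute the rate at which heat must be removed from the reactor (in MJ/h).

Q_out = 706 MJ/h

Extent of reaction ξ = 0.363 × 4.60 = 1.6698 mol/s
Reaction term: ξ·ΔH°_rxn = 1.6698 × -145 = -242.12 kJ/s
Sensible, feed 195→25 °C: -143.11 kJ/s
Outlet flows (mol/s): A 2.9302, H₂ 2.9302, B 1.6698
Sensible, products 25→250 °C: 189.03 kJ/s
Q = ΔH = -196.2 kJ/s = -196.2 kW
Heat removed = 706.31 MJ/h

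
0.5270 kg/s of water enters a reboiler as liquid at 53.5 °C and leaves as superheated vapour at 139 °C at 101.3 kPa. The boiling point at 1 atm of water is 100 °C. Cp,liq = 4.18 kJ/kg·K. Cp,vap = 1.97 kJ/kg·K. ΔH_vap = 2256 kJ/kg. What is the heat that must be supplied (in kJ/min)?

Q = 79900 kJ/min

liquid 53.5→100 °C: 194.37 kJ/kg
vaporisation at 100 °C: 2256 kJ/kg
vapour 100→139 °C: 76.83 kJ/kg
Δh = 194.37 + 2256 + 76.83 = 2527.2 kJ/kg
Q = ṁ·Δh = 0.5270 kg/s × 2527.2 kJ/kg = 1331.8 kJ/s
|Q| = 1331.8 kW = 79910 kJ/min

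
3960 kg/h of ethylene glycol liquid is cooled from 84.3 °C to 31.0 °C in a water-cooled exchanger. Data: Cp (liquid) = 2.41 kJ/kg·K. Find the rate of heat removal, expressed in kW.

Q = ṁ·Cp·ΔT = 3960 × 2.41 × (31.0 − 84.3) = -508670 kJ/h
Converting: 508670 / 3600 s = 141.3 kW

Q_c = 141 kW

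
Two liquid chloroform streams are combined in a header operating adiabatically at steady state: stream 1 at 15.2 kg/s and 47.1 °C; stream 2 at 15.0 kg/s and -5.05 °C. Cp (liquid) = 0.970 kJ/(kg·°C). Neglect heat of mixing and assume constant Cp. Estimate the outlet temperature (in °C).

Energy balance with Q = 0: Σ ṁᵢCp,ᵢ(T_out − Tᵢ) = 0
T_out = Σ ṁᵢCp,ᵢTᵢ / Σ ṁᵢCp,ᵢ
      = 620.96 / 29.294 = 21.198 °C

T_out = 21.2 °C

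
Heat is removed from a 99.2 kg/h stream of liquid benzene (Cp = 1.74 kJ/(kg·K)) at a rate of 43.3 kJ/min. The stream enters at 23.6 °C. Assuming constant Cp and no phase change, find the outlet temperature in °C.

T_out = 8.55 °C

Q = 43.3 kJ/min = 2598 kJ/h
ΔT = Q/(ṁ·Cp) = 2598/(99.2×1.74) = 15.051 K
T_out = 23.6 − 15.051 = 8.5486 °C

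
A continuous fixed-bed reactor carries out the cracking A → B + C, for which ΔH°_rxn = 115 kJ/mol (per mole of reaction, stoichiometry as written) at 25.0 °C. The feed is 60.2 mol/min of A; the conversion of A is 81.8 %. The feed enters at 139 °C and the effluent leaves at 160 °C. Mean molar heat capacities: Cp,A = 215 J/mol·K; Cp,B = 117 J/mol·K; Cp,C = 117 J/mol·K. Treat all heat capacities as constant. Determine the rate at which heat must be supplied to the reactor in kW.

Q_in = 101 kW

Extent of reaction ξ = 0.818 × 60.2 = 49.244 mol/min
Reaction term: ξ·ΔH°_rxn = 49.244 × 115 = 5663 kJ/min
Sensible, feed 139→25 °C: -1475.5 kJ/min
Outlet flows (mol/min): A 10.956, B 49.244, C 49.244
Sensible, products 25→160 °C: 1873.6 kJ/min
Q = ΔH = 6061.1 kJ/min = 101.02 kW
Heat supplied = 101.02 kW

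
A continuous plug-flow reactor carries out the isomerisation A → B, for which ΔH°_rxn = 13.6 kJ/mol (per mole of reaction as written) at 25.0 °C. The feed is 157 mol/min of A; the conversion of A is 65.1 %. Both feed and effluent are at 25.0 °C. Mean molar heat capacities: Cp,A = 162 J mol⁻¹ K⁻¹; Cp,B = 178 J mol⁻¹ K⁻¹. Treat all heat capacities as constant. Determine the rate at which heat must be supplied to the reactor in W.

Q_in = 23200 W

Extent of reaction ξ = 0.651 × 157 = 102.21 mol/min
Reaction term: ξ·ΔH°_rxn = 102.21 × 13.6 = 1390 kJ/min
Q = ΔH = 1390 kJ/min = 23.167 kW
Heat supplied = 23167 W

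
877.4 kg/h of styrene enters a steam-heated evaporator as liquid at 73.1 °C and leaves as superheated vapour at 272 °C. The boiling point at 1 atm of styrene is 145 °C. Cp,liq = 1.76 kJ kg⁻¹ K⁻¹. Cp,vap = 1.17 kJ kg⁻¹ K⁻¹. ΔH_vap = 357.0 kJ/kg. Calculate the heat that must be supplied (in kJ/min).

Q = 9240 kJ/min

liquid 73.1→145 °C: 126.54 kJ/kg
vaporisation at 145 °C: 357 kJ/kg
vapour 145→272 °C: 148.59 kJ/kg
Δh = 126.54 + 357 + 148.59 = 632.13 kJ/kg
Q = ṁ·Δh = 877.4 kg/h × 632.13 kJ/kg = 554630 kJ/h
|Q| = 154.07 kW = 9243.9 kJ/min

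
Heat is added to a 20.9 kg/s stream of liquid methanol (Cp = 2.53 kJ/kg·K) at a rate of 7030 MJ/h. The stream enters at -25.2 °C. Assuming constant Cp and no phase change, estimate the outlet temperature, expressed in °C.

T_out = 11.7 °C

Q = 7030 MJ/h = 1952.8 kJ/s
ΔT = Q/(ṁ·Cp) = 1952.8/(20.9×2.53) = 36.931 K
T_out = -25.2 + 36.931 = 11.731 °C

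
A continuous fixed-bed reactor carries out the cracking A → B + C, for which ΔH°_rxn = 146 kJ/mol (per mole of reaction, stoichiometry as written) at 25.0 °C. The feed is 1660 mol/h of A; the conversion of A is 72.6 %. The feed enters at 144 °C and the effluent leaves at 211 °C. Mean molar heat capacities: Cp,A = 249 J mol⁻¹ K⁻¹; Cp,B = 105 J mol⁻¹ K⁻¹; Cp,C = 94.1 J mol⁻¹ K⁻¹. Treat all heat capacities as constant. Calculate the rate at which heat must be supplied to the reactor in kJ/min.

Extent of reaction ξ = 0.726 × 1660 = 1205.2 mol/h
Reaction term: ξ·ΔH°_rxn = 1205.2 × 146 = 175950 kJ/h
Sensible, feed 144→25 °C: -49187 kJ/h
Outlet flows (mol/h): A 454.84, B 1205.2, C 1205.2
Sensible, products 25→211 °C: 65696 kJ/h
Q = ΔH = 192460 kJ/h = 53.462 kW
Heat supplied = 3207.7 kJ/min

Q_in = 3210 kJ/min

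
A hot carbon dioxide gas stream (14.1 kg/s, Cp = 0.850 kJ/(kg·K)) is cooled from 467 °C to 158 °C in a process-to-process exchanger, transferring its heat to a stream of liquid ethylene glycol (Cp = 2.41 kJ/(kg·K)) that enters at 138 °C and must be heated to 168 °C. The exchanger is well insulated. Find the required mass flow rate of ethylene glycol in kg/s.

Heat released by hot stream: Q = 14.1 × 0.850 × (467 − 158) = 3703.4 kJ/s
Energy balance on cold side (adiabatic exchanger): Q = ṁ_c·Cp_c·(T_c,out − T_c,in)
ṁ_c = 3703.4 / [2.41 × (168 − 138)] = 51.222 kg/s

ṁ_c = 51.2 kg/s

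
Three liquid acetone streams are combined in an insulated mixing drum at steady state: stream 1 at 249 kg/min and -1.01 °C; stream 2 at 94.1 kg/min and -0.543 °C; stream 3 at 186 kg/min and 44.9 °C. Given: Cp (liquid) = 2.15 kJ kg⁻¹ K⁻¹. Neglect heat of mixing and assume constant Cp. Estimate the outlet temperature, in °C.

Adiabatic, steady state ⇒ Σ ṁᵢCp,ᵢ(T_out − Tᵢ) = 0
T_out = Σ ṁᵢCp,ᵢTᵢ / Σ ṁᵢCp,ᵢ
      = 17305 / 1137.6 = 15.212 °C

T_out = 15.2 °C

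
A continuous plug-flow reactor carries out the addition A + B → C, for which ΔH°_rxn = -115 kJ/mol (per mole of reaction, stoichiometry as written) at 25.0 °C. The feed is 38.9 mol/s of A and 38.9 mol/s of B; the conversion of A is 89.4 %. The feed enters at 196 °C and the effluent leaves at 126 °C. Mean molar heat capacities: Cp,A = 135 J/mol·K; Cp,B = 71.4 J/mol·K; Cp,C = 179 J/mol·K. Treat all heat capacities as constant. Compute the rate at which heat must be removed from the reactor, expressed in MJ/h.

Q_out = 16800 MJ/h

Extent of reaction ξ = 0.894 × 38.9 = 34.777 mol/s
Reaction term: ξ·ΔH°_rxn = 34.777 × -115 = -3999.3 kJ/s
Sensible, feed 196→25 °C: -1373 kJ/s
Outlet flows (mol/s): A 4.1234, B 4.1234, C 34.777
Sensible, products 25→126 °C: 714.68 kJ/s
Q = ΔH = -4657.6 kJ/s = -4657.6 kW
Heat removed = 16767 MJ/h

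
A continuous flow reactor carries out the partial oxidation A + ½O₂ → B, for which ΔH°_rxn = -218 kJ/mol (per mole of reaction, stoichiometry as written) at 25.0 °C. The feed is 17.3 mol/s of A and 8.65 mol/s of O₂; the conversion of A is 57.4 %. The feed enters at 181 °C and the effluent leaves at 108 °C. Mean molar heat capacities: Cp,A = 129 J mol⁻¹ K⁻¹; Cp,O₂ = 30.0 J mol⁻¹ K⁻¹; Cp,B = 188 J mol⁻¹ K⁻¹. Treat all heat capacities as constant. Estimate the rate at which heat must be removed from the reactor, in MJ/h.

Q_out = 8320 MJ/h

Extent of reaction ξ = 0.574 × 17.3 = 9.9302 mol/s
Reaction term: ξ·ΔH°_rxn = 9.9302 × -218 = -2164.8 kJ/s
Sensible, feed 181→25 °C: -388.63 kJ/s
Outlet flows (mol/s): A 7.3698, O₂ 3.6849, B 9.9302
Sensible, products 25→108 °C: 243.03 kJ/s
Q = ΔH = -2310.4 kJ/s = -2310.4 kW
Heat removed = 8317.4 MJ/h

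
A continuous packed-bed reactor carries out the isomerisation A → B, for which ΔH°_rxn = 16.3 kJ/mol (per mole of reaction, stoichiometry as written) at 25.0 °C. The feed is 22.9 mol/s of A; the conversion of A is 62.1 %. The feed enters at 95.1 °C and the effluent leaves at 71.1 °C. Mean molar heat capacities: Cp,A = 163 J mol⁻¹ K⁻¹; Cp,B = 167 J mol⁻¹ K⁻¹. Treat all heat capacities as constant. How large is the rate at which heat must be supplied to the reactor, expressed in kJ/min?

Extent of reaction ξ = 0.621 × 22.9 = 14.221 mol/s
Reaction term: ξ·ΔH°_rxn = 14.221 × 16.3 = 231.8 kJ/s
Sensible, feed 95.1→25 °C: -261.66 kJ/s
Outlet flows (mol/s): A 8.6791, B 14.221
Sensible, products 25→71.1 °C: 174.7 kJ/s
Q = ΔH = 144.84 kJ/s = 144.84 kW
Heat supplied = 8690.3 kJ/min

Q_in = 8690 kJ/min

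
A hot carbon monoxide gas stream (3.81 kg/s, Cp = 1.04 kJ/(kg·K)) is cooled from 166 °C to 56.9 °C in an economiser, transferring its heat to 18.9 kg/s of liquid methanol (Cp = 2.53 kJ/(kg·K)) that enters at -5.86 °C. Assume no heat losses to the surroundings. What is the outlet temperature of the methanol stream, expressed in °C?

Heat released by hot stream: Q = 3.81 × 1.04 × (166 − 56.9) = 432.3 kJ/s
Energy balance on cold side (adiabatic exchanger): Q = ṁ_c·Cp_c·(T_c,out − T_c,in)
T_c,out = -5.86 + 432.3/(18.9 × 2.53) = 3.1807 °C

T_c,out = 3.18 °C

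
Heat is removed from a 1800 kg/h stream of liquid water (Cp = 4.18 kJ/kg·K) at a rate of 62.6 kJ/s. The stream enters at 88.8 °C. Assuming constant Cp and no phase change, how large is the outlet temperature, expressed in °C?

Q = 62.6 kJ/s = 225360 kJ/h
ΔT = Q/(ṁ·Cp) = 225360/(1800×4.18) = 29.952 K
T_out = 88.8 − 29.952 = 58.848 °C

T_out = 58.8 °C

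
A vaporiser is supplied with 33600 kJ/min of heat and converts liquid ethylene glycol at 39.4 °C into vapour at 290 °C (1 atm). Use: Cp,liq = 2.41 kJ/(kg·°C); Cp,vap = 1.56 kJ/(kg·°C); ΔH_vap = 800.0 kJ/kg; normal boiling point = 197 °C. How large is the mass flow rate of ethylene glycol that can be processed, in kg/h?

Δh = 2.41×(197−39.4) + 800.0 + 1.56×(290−197) = 1324.9 kJ/kg
Q = 33600 kJ/min = 560 kJ/s = 2.016e+06 kJ/h
ṁ = Q/Δh = 2.016e+06 / 1324.9 = 1521.6 kg/h

ṁ = 1520 kg/h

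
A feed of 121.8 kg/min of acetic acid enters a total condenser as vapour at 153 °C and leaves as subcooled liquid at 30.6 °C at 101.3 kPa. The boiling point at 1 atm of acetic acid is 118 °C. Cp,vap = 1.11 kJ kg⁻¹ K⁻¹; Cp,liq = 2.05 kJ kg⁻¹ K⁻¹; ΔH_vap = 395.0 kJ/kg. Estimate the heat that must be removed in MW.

vapour 153→118 °C: -38.85 kJ/kg
condensation at 118 °C: -395 kJ/kg
liquid 118→30.6 °C: -179.17 kJ/kg
Δh = -38.85 + -395 + -179.17 = -613.02 kJ/kg
Q = ṁ·Δh = 121.8 kg/min × -613.02 kJ/kg = -74666 kJ/min
|Q| = 1244.4 kW = 1.2444 MW

Q_c = 1.24 MW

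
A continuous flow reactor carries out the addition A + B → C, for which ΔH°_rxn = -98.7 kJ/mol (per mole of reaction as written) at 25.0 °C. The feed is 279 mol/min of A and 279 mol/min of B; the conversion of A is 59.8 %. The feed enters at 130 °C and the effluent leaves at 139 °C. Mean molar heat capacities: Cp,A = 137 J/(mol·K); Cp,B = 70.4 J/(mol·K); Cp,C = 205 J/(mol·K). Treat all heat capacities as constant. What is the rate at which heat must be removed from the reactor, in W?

Q_out = 267000 W

Extent of reaction ξ = 0.598 × 279 = 166.84 mol/min
Reaction term: ξ·ΔH°_rxn = 166.84 × -98.7 = -16467 kJ/min
Sensible, feed 130→25 °C: -6075.8 kJ/min
Outlet flows (mol/min): A 112.16, B 112.16, C 166.84
Sensible, products 25→139 °C: 6550.9 kJ/min
Q = ΔH = -15992 kJ/min = -266.54 kW
Heat removed = 266540 W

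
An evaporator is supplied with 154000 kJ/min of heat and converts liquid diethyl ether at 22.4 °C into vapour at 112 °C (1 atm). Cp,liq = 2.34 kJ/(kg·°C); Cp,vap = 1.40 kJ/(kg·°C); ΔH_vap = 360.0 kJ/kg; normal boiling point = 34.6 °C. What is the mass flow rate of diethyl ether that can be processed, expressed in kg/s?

ṁ = 5.17 kg/s

Δh = 2.34×(34.6−22.4) + 360.0 + 1.40×(112−34.6) = 496.91 kJ/kg
Q = 154000 kJ/min = 2566.7 kJ/s = 2566.7 kJ/s
ṁ = Q/Δh = 2566.7 / 496.91 = 5.1653 kg/s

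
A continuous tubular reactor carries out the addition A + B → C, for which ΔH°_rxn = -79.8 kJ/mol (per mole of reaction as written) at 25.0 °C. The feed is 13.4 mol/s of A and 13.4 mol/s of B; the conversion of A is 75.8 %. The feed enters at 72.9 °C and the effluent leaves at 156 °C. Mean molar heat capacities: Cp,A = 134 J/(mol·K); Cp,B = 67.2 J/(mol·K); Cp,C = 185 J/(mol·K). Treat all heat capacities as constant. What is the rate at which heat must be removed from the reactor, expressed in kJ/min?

Q_out = 36500 kJ/min

Extent of reaction ξ = 0.758 × 13.4 = 10.157 mol/s
Reaction term: ξ·ΔH°_rxn = 10.157 × -79.8 = -810.54 kJ/s
Sensible, feed 72.9→25 °C: -129.14 kJ/s
Outlet flows (mol/s): A 3.2428, B 3.2428, C 10.157
Sensible, products 25→156 °C: 331.63 kJ/s
Q = ΔH = -608.06 kJ/s = -608.06 kW
Heat removed = 36483 kJ/min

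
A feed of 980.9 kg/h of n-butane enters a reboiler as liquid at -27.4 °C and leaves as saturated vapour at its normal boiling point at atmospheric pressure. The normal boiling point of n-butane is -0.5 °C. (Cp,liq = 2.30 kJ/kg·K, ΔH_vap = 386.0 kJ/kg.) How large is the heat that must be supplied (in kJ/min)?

Q = 7320 kJ/min

liquid -27.4→-0.5 °C: 61.87 kJ/kg
vaporisation at -0.5 °C: 386 kJ/kg
Δh = 61.87 + 386 = 447.87 kJ/kg
Q = ṁ·Δh = 980.9 kg/h × 447.87 kJ/kg = 439320 kJ/h
|Q| = 122.03 kW = 7321.9 kJ/min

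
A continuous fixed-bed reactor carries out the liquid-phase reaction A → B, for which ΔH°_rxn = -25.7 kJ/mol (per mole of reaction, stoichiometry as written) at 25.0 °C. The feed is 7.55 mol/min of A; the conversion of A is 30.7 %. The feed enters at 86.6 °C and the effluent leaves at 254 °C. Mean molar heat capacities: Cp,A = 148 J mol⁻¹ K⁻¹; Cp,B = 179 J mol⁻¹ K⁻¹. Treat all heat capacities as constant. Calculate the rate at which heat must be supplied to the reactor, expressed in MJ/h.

Extent of reaction ξ = 0.307 × 7.55 = 2.3178 mol/min
Reaction term: ξ·ΔH°_rxn = 2.3178 × -25.7 = -59.569 kJ/min
Sensible, feed 86.6→25 °C: -68.832 kJ/min
Outlet flows (mol/min): A 5.2321, B 2.3178
Sensible, products 25→254 °C: 272.34 kJ/min
Q = ΔH = 143.94 kJ/min = 2.399 kW
Heat supplied = 8.6363 MJ/h

Q_in = 8.64 MJ/h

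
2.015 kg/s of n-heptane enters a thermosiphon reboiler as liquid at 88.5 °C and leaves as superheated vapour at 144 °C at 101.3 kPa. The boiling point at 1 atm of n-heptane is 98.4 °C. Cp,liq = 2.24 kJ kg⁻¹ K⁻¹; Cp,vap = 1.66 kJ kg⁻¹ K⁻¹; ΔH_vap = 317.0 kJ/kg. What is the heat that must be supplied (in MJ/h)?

Q = 3010 MJ/h

liquid 88.5→98.4 °C: 22.176 kJ/kg
vaporisation at 98.4 °C: 317 kJ/kg
vapour 98.4→144 °C: 75.696 kJ/kg
Δh = 22.176 + 317 + 75.696 = 414.87 kJ/kg
Q = ṁ·Δh = 2.015 kg/s × 414.87 kJ/kg = 835.97 kJ/s
|Q| = 835.97 kW = 3009.5 MJ/h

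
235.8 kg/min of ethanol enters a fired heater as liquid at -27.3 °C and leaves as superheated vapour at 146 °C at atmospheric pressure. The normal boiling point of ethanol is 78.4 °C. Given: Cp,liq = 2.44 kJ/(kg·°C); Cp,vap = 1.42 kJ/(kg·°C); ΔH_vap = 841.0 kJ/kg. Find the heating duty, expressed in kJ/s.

Q = 4700 kJ/s

liquid -27.3→78.4 °C: 257.91 kJ/kg
vaporisation at 78.4 °C: 841 kJ/kg
vapour 78.4→146 °C: 95.992 kJ/kg
Δh = 257.91 + 841 + 95.992 = 1194.9 kJ/kg
Q = ṁ·Δh = 235.8 kg/min × 1194.9 kJ/kg = 281760 kJ/min
|Q| = 4696 kW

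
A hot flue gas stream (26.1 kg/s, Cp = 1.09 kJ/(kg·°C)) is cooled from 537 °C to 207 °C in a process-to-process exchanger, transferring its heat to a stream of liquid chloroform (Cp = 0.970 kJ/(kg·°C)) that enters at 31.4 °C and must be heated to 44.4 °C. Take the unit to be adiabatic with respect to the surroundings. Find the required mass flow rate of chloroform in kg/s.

ṁ_c = 745 kg/s

Heat released by hot stream: Q = 26.1 × 1.09 × (537 − 207) = 9388.2 kJ/s
Energy balance on cold side (adiabatic exchanger): Q = ṁ_c·Cp_c·(T_c,out − T_c,in)
ṁ_c = 9388.2 / [0.970 × (44.4 − 31.4)] = 744.5 kg/s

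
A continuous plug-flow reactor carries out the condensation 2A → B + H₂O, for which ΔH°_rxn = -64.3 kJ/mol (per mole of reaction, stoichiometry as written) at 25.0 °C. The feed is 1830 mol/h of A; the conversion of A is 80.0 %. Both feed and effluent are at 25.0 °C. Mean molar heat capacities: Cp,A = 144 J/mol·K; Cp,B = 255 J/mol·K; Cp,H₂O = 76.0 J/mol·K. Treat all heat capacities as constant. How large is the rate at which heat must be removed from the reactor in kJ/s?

Extent of reaction ξ = 0.800 × 1830 / 2 = 732 mol/h
Reaction term: ξ·ΔH°_rxn = 732 × -64.3 = -47068 kJ/h
Q = ΔH = -47068 kJ/h = -13.074 kW
Heat removed = 13.074 kJ/s

Q_out = 13.1 kJ/s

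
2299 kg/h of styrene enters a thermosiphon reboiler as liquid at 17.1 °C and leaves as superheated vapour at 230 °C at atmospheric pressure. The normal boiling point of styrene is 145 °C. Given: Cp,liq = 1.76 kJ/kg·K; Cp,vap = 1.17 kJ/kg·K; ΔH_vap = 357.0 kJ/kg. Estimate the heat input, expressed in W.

Q = 435000 W

liquid 17.1→145 °C: 225.1 kJ/kg
vaporisation at 145 °C: 357 kJ/kg
vapour 145→230 °C: 99.45 kJ/kg
Δh = 225.1 + 357 + 99.45 = 681.55 kJ/kg
Q = ṁ·Δh = 2299 kg/h × 681.55 kJ/kg = 1.5669e+06 kJ/h
|Q| = 435.25 kW = 435250 W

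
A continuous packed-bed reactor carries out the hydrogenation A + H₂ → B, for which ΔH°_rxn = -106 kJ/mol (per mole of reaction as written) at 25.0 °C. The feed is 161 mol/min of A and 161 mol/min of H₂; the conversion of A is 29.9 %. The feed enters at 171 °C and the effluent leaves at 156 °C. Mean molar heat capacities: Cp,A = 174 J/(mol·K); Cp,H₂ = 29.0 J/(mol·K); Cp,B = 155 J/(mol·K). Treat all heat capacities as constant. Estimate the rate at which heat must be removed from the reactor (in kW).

Q_out = 98.3 kW

Extent of reaction ξ = 0.299 × 161 = 48.139 mol/min
Reaction term: ξ·ΔH°_rxn = 48.139 × -106 = -5102.7 kJ/min
Sensible, feed 171→25 °C: -4771.7 kJ/min
Outlet flows (mol/min): A 112.86, H₂ 112.86, B 48.139
Sensible, products 25→156 °C: 3978.8 kJ/min
Q = ΔH = -5895.7 kJ/min = -98.261 kW
Heat removed = 98.261 kW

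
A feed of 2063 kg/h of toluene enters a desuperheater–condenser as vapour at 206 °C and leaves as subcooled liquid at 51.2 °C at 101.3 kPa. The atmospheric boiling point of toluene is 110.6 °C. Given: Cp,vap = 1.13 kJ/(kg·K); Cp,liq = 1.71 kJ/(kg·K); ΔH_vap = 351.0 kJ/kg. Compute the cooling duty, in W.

Q_c = 321000 W

vapour 206→110.6 °C: -107.8 kJ/kg
condensation at 110.6 °C: -351 kJ/kg
liquid 110.6→51.2 °C: -101.57 kJ/kg
Δh = -107.8 + -351 + -101.57 = -560.38 kJ/kg
Q = ṁ·Δh = 2063 kg/h × -560.38 kJ/kg = -1.1561e+06 kJ/h
|Q| = 321.13 kW = 321130 W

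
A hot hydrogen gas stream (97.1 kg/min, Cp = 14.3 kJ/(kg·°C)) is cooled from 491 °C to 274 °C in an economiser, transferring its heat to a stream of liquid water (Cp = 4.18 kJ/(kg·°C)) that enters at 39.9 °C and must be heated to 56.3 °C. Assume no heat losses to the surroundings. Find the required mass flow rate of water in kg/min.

Heat released by hot stream: Q = 97.1 × 14.3 × (491 − 274) = 301310 kJ/min
Energy balance on cold side (adiabatic exchanger): Q = ṁ_c·Cp_c·(T_c,out − T_c,in)
ṁ_c = 301310 / [4.18 × (56.3 − 39.9)] = 4395.4 kg/min

ṁ_c = 4400 kg/min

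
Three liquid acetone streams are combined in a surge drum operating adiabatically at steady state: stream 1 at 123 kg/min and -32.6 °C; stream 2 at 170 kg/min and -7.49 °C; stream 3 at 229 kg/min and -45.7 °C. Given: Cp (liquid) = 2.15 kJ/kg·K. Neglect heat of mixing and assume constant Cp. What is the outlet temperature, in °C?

T_out = -30.2 °C

Adiabatic, steady state ⇒ Σ ṁᵢCp,ᵢ(T_out − Tᵢ) = 0
Σ ṁᵢCp,ᵢTᵢ = 123×2.15×-32.6 + 170×2.15×-7.49 + 229×2.15×-45.7 = -33859
Σ ṁᵢCp,ᵢ = 123×2.15 + 170×2.15 + 229×2.15 = 1122.3
T_out = -33859 / 1122.3 = -30.169 °C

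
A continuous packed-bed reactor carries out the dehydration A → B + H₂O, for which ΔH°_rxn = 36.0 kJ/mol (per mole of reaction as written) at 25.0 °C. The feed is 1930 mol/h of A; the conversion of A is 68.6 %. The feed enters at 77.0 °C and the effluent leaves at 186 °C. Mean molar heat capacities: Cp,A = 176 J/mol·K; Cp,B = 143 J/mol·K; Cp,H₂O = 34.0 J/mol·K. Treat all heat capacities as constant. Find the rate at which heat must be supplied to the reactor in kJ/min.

Q_in = 1420 kJ/min

Extent of reaction ξ = 0.686 × 1930 = 1324 mol/h
Reaction term: ξ·ΔH°_rxn = 1324 × 36.0 = 47663 kJ/h
Sensible, feed 77.0→25 °C: -17663 kJ/h
Outlet flows (mol/h): A 606.02, B 1324, H₂O 1324
Sensible, products 25→186 °C: 54902 kJ/h
Q = ΔH = 84902 kJ/h = 23.584 kW
Heat supplied = 1415 kJ/min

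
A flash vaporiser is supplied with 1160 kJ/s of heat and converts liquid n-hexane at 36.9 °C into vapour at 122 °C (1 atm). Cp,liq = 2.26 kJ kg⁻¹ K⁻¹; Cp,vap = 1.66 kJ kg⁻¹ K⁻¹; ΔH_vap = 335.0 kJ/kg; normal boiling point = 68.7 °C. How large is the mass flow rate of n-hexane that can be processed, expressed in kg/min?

Δh = 2.26×(68.7−36.9) + 335.0 + 1.66×(122−68.7) = 495.35 kJ/kg
Q = 1160 kJ/s = 1160 kJ/s = 69600 kJ/min
ṁ = Q/Δh = 69600 / 495.35 = 140.51 kg/min

ṁ = 141 kg/min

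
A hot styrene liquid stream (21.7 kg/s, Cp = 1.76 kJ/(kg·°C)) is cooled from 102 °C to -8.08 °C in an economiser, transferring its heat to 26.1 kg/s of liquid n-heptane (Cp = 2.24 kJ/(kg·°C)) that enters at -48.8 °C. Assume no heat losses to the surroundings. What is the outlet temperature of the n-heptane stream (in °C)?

Heat released by hot stream: Q = 21.7 × 1.76 × (102 − -8.08) = 4204.2 kJ/s
Energy balance on cold side (adiabatic exchanger): Q = ṁ_c·Cp_c·(T_c,out − T_c,in)
T_c,out = -48.8 + 4204.2/(26.1 × 2.24) = 23.11 °C

T_c,out = 23.1 °C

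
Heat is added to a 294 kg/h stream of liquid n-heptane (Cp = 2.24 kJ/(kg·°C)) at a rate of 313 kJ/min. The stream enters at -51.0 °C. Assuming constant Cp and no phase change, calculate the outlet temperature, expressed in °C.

Q = 313 kJ/min = 18780 kJ/h
ΔT = Q/(ṁ·Cp) = 18780/(294×2.24) = 28.517 K
T_out = -51.0 + 28.517 = -22.483 °C

T_out = -22.5 °C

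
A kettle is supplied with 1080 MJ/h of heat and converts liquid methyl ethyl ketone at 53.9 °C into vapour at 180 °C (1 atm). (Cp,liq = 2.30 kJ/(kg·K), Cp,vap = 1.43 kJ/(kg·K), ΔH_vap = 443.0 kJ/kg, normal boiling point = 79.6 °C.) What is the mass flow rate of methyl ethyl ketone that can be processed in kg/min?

Δh = 2.30×(79.6−53.9) + 443.0 + 1.43×(180−79.6) = 645.68 kJ/kg
Q = 1080 MJ/h = 300 kJ/s = 18000 kJ/min
ṁ = Q/Δh = 18000 / 645.68 = 27.878 kg/min

ṁ = 27.9 kg/min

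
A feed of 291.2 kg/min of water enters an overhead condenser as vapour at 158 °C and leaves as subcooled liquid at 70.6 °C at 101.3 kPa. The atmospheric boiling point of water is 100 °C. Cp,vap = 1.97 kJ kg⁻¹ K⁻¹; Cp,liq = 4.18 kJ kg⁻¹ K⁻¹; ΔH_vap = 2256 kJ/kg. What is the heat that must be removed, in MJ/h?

vapour 158→100 °C: -114.26 kJ/kg
condensation at 100 °C: -2256 kJ/kg
liquid 100→70.6 °C: -122.89 kJ/kg
Δh = -114.26 + -2256 + -122.89 = -2493.2 kJ/kg
Q = ṁ·Δh = 291.2 kg/min × -2493.2 kJ/kg = -726010 kJ/min
|Q| = 12100 kW = 43560 MJ/h

Q_c = 43600 MJ/h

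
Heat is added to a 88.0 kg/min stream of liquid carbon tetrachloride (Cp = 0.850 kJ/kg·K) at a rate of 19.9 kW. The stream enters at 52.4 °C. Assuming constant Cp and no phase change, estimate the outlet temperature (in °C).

T_out = 68.4 °C

Q = 19.9 kW = 1194 kJ/min
ΔT = Q/(ṁ·Cp) = 1194/(88.0×0.850) = 15.963 K
T_out = 52.4 + 15.963 = 68.363 °C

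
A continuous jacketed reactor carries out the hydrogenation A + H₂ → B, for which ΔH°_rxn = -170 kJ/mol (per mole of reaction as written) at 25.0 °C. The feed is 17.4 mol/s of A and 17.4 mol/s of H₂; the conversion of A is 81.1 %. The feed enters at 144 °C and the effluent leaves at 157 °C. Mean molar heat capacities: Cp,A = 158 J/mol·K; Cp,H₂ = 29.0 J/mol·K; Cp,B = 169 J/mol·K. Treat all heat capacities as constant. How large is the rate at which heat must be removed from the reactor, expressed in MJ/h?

Q_out = 8600 MJ/h

Extent of reaction ξ = 0.811 × 17.4 = 14.111 mol/s
Reaction term: ξ·ΔH°_rxn = 14.111 × -170 = -2398.9 kJ/s
Sensible, feed 144→25 °C: -387.2 kJ/s
Outlet flows (mol/s): A 3.2886, H₂ 3.2886, B 14.111
Sensible, products 25→157 °C: 395.97 kJ/s
Q = ΔH = -2390.2 kJ/s = -2390.2 kW
Heat removed = 8604.6 MJ/h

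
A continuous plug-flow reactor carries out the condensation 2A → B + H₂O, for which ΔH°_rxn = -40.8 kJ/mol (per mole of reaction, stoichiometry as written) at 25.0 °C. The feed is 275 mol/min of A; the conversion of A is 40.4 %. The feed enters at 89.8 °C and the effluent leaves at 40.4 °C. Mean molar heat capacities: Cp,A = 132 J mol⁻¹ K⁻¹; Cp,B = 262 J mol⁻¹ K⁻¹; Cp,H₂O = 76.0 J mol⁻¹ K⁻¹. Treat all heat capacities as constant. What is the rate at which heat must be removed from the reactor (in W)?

Q_out = 66600 W

Extent of reaction ξ = 0.404 × 275 / 2 = 55.55 mol/min
Reaction term: ξ·ΔH°_rxn = 55.55 × -40.8 = -2266.4 kJ/min
Sensible, feed 89.8→25 °C: -2352.2 kJ/min
Outlet flows (mol/min): A 163.9, B 55.55, H₂O 55.55
Sensible, products 25→40.4 °C: 622.32 kJ/min
Q = ΔH = -3996.4 kJ/min = -66.606 kW
Heat removed = 66606 W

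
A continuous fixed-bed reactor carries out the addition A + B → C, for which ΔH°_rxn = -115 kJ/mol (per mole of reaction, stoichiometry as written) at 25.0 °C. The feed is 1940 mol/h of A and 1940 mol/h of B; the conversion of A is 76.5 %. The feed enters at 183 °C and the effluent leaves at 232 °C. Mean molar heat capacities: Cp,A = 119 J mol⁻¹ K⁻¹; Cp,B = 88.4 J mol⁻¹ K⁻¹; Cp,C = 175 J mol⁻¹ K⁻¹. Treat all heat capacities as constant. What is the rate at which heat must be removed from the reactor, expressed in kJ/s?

Extent of reaction ξ = 0.765 × 1940 = 1484.1 mol/h
Reaction term: ξ·ΔH°_rxn = 1484.1 × -115 = -170670 kJ/h
Sensible, feed 183→25 °C: -63572 kJ/h
Outlet flows (mol/h): A 455.9, B 455.9, C 1484.1
Sensible, products 25→232 °C: 73334 kJ/h
Q = ΔH = -160910 kJ/h = -44.697 kW
Heat removed = 44.697 kJ/s

Q_out = 44.7 kJ/s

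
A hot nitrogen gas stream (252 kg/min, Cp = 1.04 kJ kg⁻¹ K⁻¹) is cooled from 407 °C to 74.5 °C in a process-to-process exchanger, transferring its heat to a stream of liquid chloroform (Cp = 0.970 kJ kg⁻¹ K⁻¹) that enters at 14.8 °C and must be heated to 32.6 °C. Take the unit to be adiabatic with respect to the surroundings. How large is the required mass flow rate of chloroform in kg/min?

Heat released by hot stream: Q = 252 × 1.04 × (407 − 74.5) = 87142 kJ/min
Energy balance on cold side (adiabatic exchanger): Q = ṁ_c·Cp_c·(T_c,out − T_c,in)
ṁ_c = 87142 / [0.970 × (32.6 − 14.8)] = 5047 kg/min

ṁ_c = 5050 kg/min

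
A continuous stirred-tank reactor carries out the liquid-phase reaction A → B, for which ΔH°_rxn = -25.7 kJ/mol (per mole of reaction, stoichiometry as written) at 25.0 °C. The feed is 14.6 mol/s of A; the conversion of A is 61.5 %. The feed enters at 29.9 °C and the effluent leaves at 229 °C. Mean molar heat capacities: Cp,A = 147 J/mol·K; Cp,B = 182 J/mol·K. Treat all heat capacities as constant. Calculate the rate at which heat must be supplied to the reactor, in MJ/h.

Q_in = 938 MJ/h

Extent of reaction ξ = 0.615 × 14.6 = 8.979 mol/s
Reaction term: ξ·ΔH°_rxn = 8.979 × -25.7 = -230.76 kJ/s
Sensible, feed 29.9→25 °C: -10.516 kJ/s
Outlet flows (mol/s): A 5.621, B 8.979
Sensible, products 25→229 °C: 501.93 kJ/s
Q = ΔH = 260.66 kJ/s = 260.66 kW
Heat supplied = 938.37 MJ/h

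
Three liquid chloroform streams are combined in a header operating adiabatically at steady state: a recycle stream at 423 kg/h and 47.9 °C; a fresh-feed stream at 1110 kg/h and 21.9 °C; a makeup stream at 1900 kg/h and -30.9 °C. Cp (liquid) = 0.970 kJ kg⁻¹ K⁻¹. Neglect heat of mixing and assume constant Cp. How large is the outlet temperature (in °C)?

No heat crosses the boundary, so H_out = H_in.
Σ ṁᵢCp,ᵢTᵢ = 423×0.970×47.9 + 1110×0.970×21.9 + 1900×0.970×-30.9 = -13715
Σ ṁᵢCp,ᵢ = 423×0.970 + 1110×0.970 + 1900×0.970 = 3330
T_out = -13715 / 3330 = -4.1186 °C

T_out = -4.12 °C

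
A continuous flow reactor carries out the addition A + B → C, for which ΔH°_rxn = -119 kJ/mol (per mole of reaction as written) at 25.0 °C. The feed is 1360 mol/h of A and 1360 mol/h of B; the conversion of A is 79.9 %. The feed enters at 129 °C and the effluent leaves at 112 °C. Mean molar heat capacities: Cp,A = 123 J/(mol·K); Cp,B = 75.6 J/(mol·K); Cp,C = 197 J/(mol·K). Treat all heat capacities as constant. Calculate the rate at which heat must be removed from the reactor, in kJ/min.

Q_out = 2230 kJ/min

Extent of reaction ξ = 0.799 × 1360 = 1086.6 mol/h
Reaction term: ξ·ΔH°_rxn = 1086.6 × -119 = -129310 kJ/h
Sensible, feed 129→25 °C: -28090 kJ/h
Outlet flows (mol/h): A 273.36, B 273.36, C 1086.6
Sensible, products 25→112 °C: 23347 kJ/h
Q = ΔH = -134050 kJ/h = -37.237 kW
Heat removed = 2234.2 kJ/min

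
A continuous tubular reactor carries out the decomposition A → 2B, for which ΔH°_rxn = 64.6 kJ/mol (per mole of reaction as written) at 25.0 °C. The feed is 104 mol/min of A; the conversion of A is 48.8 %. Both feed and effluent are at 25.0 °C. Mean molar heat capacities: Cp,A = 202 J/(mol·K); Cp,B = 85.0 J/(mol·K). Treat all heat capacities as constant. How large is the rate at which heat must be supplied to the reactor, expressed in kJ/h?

Q_in = 197000 kJ/h

Extent of reaction ξ = 0.488 × 104 = 50.752 mol/min
Reaction term: ξ·ΔH°_rxn = 50.752 × 64.6 = 3278.6 kJ/min
Q = ΔH = 3278.6 kJ/min = 54.643 kW
Heat supplied = 196710 kJ/h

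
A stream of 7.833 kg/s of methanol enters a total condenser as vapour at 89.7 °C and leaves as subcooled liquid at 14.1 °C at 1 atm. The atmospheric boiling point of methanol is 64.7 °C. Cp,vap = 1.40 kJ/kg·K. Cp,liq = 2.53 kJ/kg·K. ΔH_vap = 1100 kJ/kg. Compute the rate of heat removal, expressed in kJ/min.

Q_c = 594000 kJ/min

vapour 89.7→64.7 °C: -35 kJ/kg
condensation at 64.7 °C: -1100 kJ/kg
liquid 64.7→14.1 °C: -128.02 kJ/kg
Δh = -35 + -1100 + -128.02 = -1263 kJ/kg
Q = ṁ·Δh = 7.833 kg/s × -1263 kJ/kg = -9893.2 kJ/s
|Q| = 9893.2 kW = 593590 kJ/min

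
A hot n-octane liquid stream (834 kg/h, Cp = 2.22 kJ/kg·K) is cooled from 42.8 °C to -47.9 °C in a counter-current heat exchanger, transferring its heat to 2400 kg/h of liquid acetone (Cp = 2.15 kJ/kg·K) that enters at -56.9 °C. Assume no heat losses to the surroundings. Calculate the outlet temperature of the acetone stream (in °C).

T_c,out = -24.4 °C

Heat released by hot stream: Q = 834 × 2.22 × (42.8 − -47.9) = 167930 kJ/h
Energy balance on cold side (adiabatic exchanger): Q = ṁ_c·Cp_c·(T_c,out − T_c,in)
T_c,out = -56.9 + 167930/(2400 × 2.15) = -24.356 °C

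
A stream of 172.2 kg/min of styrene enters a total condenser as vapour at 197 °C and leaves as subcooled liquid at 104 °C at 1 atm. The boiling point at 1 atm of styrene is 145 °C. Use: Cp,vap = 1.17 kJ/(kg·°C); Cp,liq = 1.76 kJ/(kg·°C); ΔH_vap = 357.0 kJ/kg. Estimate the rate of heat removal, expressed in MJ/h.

Q_c = 5060 MJ/h

vapour 197→145 °C: -60.84 kJ/kg
condensation at 145 °C: -357 kJ/kg
liquid 145→104 °C: -72.16 kJ/kg
Δh = -60.84 + -357 + -72.16 = -490 kJ/kg
Q = ṁ·Δh = 172.2 kg/min × -490 kJ/kg = -84378 kJ/min
|Q| = 1406.3 kW = 5062.7 MJ/h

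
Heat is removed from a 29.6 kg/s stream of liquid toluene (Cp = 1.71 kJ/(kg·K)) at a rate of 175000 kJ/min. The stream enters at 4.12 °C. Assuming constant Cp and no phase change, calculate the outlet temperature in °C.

Q = 175000 kJ/min = 2916.7 kJ/s
ΔT = Q/(ṁ·Cp) = 2916.7/(29.6×1.71) = 57.623 K
T_out = 4.12 − 57.623 = -53.503 °C

T_out = -53.5 °C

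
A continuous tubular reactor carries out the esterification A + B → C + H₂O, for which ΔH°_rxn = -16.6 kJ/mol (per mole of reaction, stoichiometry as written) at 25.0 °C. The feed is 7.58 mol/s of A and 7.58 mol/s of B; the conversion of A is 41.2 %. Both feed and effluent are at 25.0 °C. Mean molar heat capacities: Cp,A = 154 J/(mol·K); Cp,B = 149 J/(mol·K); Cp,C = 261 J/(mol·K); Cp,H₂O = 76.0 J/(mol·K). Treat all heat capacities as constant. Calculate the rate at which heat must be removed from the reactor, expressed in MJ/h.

Q_out = 187 MJ/h

Extent of reaction ξ = 0.412 × 7.58 = 3.123 mol/s
Reaction term: ξ·ΔH°_rxn = 3.123 × -16.6 = -51.841 kJ/s
Q = ΔH = -51.841 kJ/s = -51.841 kW
Heat removed = 186.63 MJ/h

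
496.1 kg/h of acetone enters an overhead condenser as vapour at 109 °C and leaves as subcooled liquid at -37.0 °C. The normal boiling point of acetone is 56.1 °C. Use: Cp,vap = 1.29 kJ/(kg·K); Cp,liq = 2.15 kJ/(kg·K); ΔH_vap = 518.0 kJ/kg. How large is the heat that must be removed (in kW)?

vapour 109→56.1 °C: -68.241 kJ/kg
condensation at 56.1 °C: -518 kJ/kg
liquid 56.1→-37.0 °C: -200.16 kJ/kg
Δh = -68.241 + -518 + -200.16 = -786.41 kJ/kg
Q = ṁ·Δh = 496.1 kg/h × -786.41 kJ/kg = -390140 kJ/h
|Q| = 108.37 kW

Q_c = 108 kW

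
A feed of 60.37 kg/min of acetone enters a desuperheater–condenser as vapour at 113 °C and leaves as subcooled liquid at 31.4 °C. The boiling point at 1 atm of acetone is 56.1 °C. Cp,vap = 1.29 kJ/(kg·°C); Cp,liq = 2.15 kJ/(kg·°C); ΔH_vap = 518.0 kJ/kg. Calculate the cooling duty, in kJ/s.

vapour 113→56.1 °C: -73.401 kJ/kg
condensation at 56.1 °C: -518 kJ/kg
liquid 56.1→31.4 °C: -53.105 kJ/kg
Δh = -73.401 + -518 + -53.105 = -644.51 kJ/kg
Q = ṁ·Δh = 60.37 kg/min × -644.51 kJ/kg = -38909 kJ/min
|Q| = 648.48 kW

Q_c = 648 kJ/s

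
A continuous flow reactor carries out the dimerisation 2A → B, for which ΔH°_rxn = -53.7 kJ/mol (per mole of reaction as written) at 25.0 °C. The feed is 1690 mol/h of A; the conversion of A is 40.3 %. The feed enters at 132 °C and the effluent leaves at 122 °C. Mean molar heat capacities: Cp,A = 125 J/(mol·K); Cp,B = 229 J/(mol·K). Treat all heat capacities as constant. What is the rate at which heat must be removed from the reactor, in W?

Q_out = 5860 W

Extent of reaction ξ = 0.403 × 1690 / 2 = 340.54 mol/h
Reaction term: ξ·ΔH°_rxn = 340.54 × -53.7 = -18287 kJ/h
Sensible, feed 132→25 °C: -22604 kJ/h
Outlet flows (mol/h): A 1008.9, B 340.54
Sensible, products 25→122 °C: 19798 kJ/h
Q = ΔH = -21093 kJ/h = -5.8591 kW
Heat removed = 5859.1 W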